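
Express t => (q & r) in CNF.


Step 1: Rewrite t → (q ∧ r) as ¬t ∨ (q ∧ r).
Step 2: Distribute ∨ over ∧.

((~t) | q) & ((~t) | r)


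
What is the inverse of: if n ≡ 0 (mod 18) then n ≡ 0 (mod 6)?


The inverse of (P → Q) is (¬P → ¬Q). It is equivalent to the converse, not to the original.
Here P = 'n ≡ 0 (mod 18)' and Q = 'n ≡ 0 (mod 6)'.

If not (n ≡ 0 (mod 18)), then not (n ≡ 0 (mod 6)).


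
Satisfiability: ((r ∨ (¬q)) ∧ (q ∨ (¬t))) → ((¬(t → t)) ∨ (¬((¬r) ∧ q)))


Search for a satisfying assignment over {q, r, t}.
Try q=F, r=F, t=F: the formula evaluates to T.
A satisfying assignment exists.

Satisfiable.


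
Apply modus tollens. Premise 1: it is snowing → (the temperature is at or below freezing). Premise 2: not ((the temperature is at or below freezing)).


Modus tollens: from (P → Q) and ¬Q, infer ¬P.
Q = '(the temperature is at or below freezing)' is denied; since P → Q, P must also fail.

Not (it is snowing).


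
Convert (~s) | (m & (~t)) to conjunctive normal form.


Step 1: Distribute ∨ over ∧: (¬s) ∨ (m ∧ (¬t)) = ((¬s) ∨ m) ∧ ((¬s) ∨ (¬t)).

((~s) | m) & ((~s) | (~t))


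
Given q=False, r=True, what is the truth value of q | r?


Disjunction is false only when both operands are false.
Substitute: q=False, r=True.
False | True evaluates to True.

True


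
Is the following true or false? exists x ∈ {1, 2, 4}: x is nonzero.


Evaluate the predicate on each element: 1:True, 2:True, 4:True.
Witness x = 1 satisfies the predicate.

True


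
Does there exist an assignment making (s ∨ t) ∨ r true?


Search for a satisfying assignment over {r, s, t}.
Try r=T, s=F, t=F: the formula evaluates to T.
A satisfying assignment exists.

Satisfiable.


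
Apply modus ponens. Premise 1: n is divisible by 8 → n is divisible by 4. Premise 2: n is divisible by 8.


Modus ponens: from (P → Q) and P, infer Q.
P = 'n is divisible by 8' is asserted, and P → Q holds, so Q follows.

n is divisible by 4.


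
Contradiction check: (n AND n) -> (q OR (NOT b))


Truth table over {b, n, q}:
b | n | q | φ
-------------
F | F | F | T
T | F | F | T
F | T | F | T
T | T | F | F
F | F | T | T
T | F | T | T
F | T | T | T
T | T | T | T
Satisfying assignment at row 1: b=F, n=F, q=F gives T.

No, it is not a contradiction.


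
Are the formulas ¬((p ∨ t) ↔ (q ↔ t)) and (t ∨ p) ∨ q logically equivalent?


Compare truth tables:
p | q | t | φ | ψ
-----------------
F | F | F | T | F
T | F | F | F | T
F | T | F | F | T
T | T | F | T | T
F | F | T | T | T
T | F | T | T | T
F | T | T | F | T
T | T | T | F | T
They differ at row 1 (p=F, q=F, t=F): φ=T but ψ=F.

No, they are not logically equivalent.


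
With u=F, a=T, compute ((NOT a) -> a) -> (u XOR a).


Substitute u=F, a=T:
NOT a = F
(NOT a) -> a = F -> T = T
u XOR a = F XOR T = T
((NOT a) -> a) -> (u XOR a) = T -> T = T

T


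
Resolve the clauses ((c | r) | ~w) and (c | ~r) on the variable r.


The clauses contain complementary literals r and ~r.
Resolution eliminates this pair and disjoins the remaining literals (merging duplicates).

(c | ~w)


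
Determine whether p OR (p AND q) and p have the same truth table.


Compare truth tables:
p | q | φ | ψ
-------------
F | F | F | F
T | F | T | T
F | T | F | F
T | T | T | T
The columns φ and ψ agree on every row.

Yes, they are logically equivalent.


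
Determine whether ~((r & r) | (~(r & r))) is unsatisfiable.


Truth table over {r}:
r | φ
-----
False | False
True | False
Every row is false.

Yes, it is a contradiction.


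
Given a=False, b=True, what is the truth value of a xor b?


Exclusive or is true when exactly one operand is true.
Substitute: a=False, b=True.
False xor True evaluates to True.

True


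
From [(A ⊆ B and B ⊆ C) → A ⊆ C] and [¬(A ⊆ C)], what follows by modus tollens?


Modus tollens: from (P → Q) and ¬Q, infer ¬P.
Q = 'A ⊆ C' is denied; since P → Q, P must also fail.

Not ((A ⊆ B and B ⊆ C)).


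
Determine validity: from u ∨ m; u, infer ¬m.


This is affirming a disjunct (fallacy). There exist truth assignments where the premises are all true but the conclusion is false.

Invalid.


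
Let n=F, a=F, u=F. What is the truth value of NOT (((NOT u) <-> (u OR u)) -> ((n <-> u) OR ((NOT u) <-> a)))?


Substitute n=F, a=F, u=F:
NOT u = T
u OR u = F OR F = F
(NOT u) <-> (u OR u) = T <-> F = F
n <-> u = F <-> F = T
NOT u = T
(NOT u) <-> a = T <-> F = F
(n <-> u) OR ((NOT u) <-> a) = T OR F = T
((NOT u) <-> (u OR u)) -> ((n <-> u) OR ((NOT u) <-> a)) = F -> T = T
NOT (((NOT u) <-> (u OR u)) -> ((n <-> u) OR ((NOT u) <-> a))) = F

F


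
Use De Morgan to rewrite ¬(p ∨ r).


De Morgan: the negation of a disjunction is the conjunction of the negations.
Distribute ¬ across ∨, flipping it to ∧, and negate each literal.

(¬p) ∧ (¬r)


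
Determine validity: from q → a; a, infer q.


This is affirming the consequent (fallacy). There exist truth assignments where the premises are all true but the conclusion is false.

Invalid.


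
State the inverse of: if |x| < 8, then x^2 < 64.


The inverse of (P → Q) is (¬P → ¬Q). It is equivalent to the converse, not to the original.
Here P = '|x| < 8' and Q = 'x^2 < 64'.

If not (|x| < 8), then not (x^2 < 64).


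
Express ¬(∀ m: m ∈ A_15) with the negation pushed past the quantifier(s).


¬(∀ x: φ) = ∃ x: ¬φ, and ¬(∃ x: φ) = ∀ x: ¬φ.
Apply to the universal statement.

∃ m: ¬(m ∈ A_15)


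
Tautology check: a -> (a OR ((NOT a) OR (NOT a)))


Build the truth table over {a}:
a | φ
-----
F | T
T | T
Every row evaluates to true.

Yes, it is a tautology.


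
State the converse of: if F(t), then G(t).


The converse of (P → Q) is (Q → P). It is not in general equivalent to the original.
Here P = 'F(t)' and Q = 'G(t)'.

If G(t), then F(t).


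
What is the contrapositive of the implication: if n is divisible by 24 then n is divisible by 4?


The contrapositive of (P → Q) is (¬Q → ¬P); it is logically equivalent to the original.
Here P = 'n is divisible by 24' and Q = 'n is divisible by 4'.

If not (n is divisible by 4), then not (n is divisible by 24).


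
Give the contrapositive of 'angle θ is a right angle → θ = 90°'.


The contrapositive of (P → Q) is (¬Q → ¬P); it is logically equivalent to the original.
Here P = 'angle θ is a right angle' and Q = 'θ = 90°'.

If not (θ = 90°), then not (angle θ is a right angle).


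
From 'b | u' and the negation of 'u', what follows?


Disjunctive syllogism: from (P ∨ Q) and ¬P, infer Q.
One disjunct, 'u', is ruled out; the other must hold.

b


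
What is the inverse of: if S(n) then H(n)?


The inverse of (P → Q) is (¬P → ¬Q). It is equivalent to the converse, not to the original.
Here P = 'S(n)' and Q = 'H(n)'.

If not (S(n)), then not (H(n)).


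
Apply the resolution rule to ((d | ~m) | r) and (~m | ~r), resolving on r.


The clauses contain complementary literals r and ~r.
Resolution eliminates this pair and disjoins the remaining literals (merging duplicates).

(~m | d)


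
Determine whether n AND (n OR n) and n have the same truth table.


Compare truth tables:
n | φ | ψ
---------
F | F | F
T | T | T
The columns φ and ψ agree on every row.

Yes, they are logically equivalent.


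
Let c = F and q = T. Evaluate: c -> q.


Implication is false only when antecedent is true and consequent is false.
Substitute: c=F, q=T.
F -> T evaluates to T.

T


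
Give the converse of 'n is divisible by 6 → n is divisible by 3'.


The converse of (P → Q) is (Q → P). It is not in general equivalent to the original.
Here P = 'n is divisible by 6' and Q = 'n is divisible by 3'.

If n is divisible by 3, then n is divisible by 6.


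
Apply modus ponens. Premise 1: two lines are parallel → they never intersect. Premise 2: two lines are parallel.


Modus ponens: from (P → Q) and P, infer Q.
P = 'two lines are parallel' is asserted, and P → Q holds, so Q follows.

they never intersect.


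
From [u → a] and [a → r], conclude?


Hypothetical syllogism: from (P → Q) and (Q → R), infer (P → R).
Chain the two implications through the shared middle term 'a'.

u → r


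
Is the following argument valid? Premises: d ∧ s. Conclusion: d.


This matches the form of conjunction elimination: the conclusion follows in every model of the premises.

Valid.


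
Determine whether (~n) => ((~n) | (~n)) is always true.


Build the truth table over {n}:
n | φ
-----
False | True
True | True
Every row evaluates to true.

Yes, it is a tautology.


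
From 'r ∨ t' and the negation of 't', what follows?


Disjunctive syllogism: from (P ∨ Q) and ¬P, infer Q.
One disjunct, 't', is ruled out; the other must hold.

r


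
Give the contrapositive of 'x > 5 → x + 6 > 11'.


The contrapositive of (P → Q) is (¬Q → ¬P); it is logically equivalent to the original.
Here P = 'x > 5' and Q = 'x + 6 > 11'.

If not (x + 6 > 11), then not (x > 5).


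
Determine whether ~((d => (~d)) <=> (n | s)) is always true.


Build the truth table over {d, n, s}:
d | n | s | φ
-------------
False | False | False | True
True | False | False | False
False | True | False | False
True | True | False | True
False | False | True | False
True | False | True | True
False | True | True | False
True | True | True | True
Counterexample at row 2: with d=True, n=False, s=False, the formula is False.

No, it is not a tautology.


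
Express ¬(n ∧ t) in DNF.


Step 1: Apply De Morgan: ¬(n ∧ t) = ¬n ∨ ¬t.

(¬n) ∨ (¬t)


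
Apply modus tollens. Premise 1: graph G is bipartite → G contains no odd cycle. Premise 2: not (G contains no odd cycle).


Modus tollens: from (P → Q) and ¬Q, infer ¬P.
Q = 'G contains no odd cycle' is denied; since P → Q, P must also fail.

Not (graph G is bipartite).


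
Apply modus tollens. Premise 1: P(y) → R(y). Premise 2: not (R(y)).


Modus tollens: from (P → Q) and ¬Q, infer ¬P.
Q = 'R(y)' is denied; since P → Q, P must also fail.

Not (P(y)).


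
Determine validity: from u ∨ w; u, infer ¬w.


This is affirming a disjunct (fallacy). There exist truth assignments where the premises are all true but the conclusion is false.

Invalid.


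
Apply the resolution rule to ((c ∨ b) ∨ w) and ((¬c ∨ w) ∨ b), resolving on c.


The clauses contain complementary literals c and ¬c.
Resolution eliminates this pair and disjoins the remaining literals (merging duplicates).

(b ∨ w)


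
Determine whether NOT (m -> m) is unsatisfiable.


Truth table over {m}:
m | φ
-----
F | F
T | F
Every row is false.

Yes, it is a contradiction.


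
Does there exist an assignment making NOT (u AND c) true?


Search for a satisfying assignment over {c, u}.
Try c=F, u=F: the formula evaluates to T.
A satisfying assignment exists.

Satisfiable.


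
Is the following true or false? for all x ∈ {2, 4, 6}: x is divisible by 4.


Evaluate the predicate on each element: 2:F, 4:T, 6:F.
Counterexample x = 2 fails the predicate.

F


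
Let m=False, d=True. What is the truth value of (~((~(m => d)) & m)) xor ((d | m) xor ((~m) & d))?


Substitute m=False, d=True:
m => d = False => True = True
~(m => d) = False
(~(m => d)) & m = False & False = False
~((~(m => d)) & m) = True
d | m = True | False = True
~m = True
(~m) & d = True & True = True
(d | m) xor ((~m) & d) = True xor True = False
(~((~(m => d)) & m)) xor ((d | m) xor ((~m) & d)) = True xor False = True

True


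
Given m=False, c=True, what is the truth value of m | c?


Disjunction is false only when both operands are false.
Substitute: m=False, c=True.
False | True evaluates to True.

True


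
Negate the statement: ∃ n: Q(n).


¬(∀ x: φ) = ∃ x: ¬φ, and ¬(∃ x: φ) = ∀ x: ¬φ.
Apply to the existential statement.

∀ n: ¬(Q(n))


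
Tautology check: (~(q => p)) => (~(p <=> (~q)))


Build the truth table over {p, q}:
p | q | φ
---------
False | False | True
True | False | True
False | True | False
True | True | True
Counterexample at row 3: with p=False, q=True, the formula is False.

No, it is not a tautology.


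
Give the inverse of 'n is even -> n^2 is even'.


The inverse of (P → Q) is (¬P → ¬Q). It is equivalent to the converse, not to the original.
Here P = 'n is even' and Q = 'n^2 is even'.

If not (n is even), then not (n^2 is even).


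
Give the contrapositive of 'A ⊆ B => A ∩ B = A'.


The contrapositive of (P → Q) is (¬Q → ¬P); it is logically equivalent to the original.
Here P = 'A ⊆ B' and Q = 'A ∩ B = A'.

If not (A ∩ B = A), then not (A ⊆ B).


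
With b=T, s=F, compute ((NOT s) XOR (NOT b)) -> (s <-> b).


Substitute b=T, s=F:
NOT s = T
NOT b = F
(NOT s) XOR (NOT b) = T XOR F = T
s <-> b = F <-> T = F
((NOT s) XOR (NOT b)) -> (s <-> b) = T -> F = F

F


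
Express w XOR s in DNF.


Step 1: w ⊕ s is true exactly when they disagree: (w ∧ ¬s) ∨ (¬w ∧ s).

(w AND (NOT s)) OR ((NOT w) AND s)


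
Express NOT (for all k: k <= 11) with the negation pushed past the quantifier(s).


¬(for all x: φ) = there exists x: ¬φ, and ¬(there exists x: φ) = for all x: ¬φ.
Apply to the universal statement.

there exists k: NOT(k <= 11)


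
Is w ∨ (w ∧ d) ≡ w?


Compare truth tables:
d | w | φ | ψ
-------------
F | F | F | F
T | F | F | F
F | T | T | T
T | T | T | T
The columns φ and ψ agree on every row.

Yes, they are logically equivalent.


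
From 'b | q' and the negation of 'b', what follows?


Disjunctive syllogism: from (P ∨ Q) and ¬P, infer Q.
One disjunct, 'b', is ruled out; the other must hold.

q


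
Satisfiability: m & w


Search for a satisfying assignment over {m, w}.
Try m=True, w=True: the formula evaluates to True.
A satisfying assignment exists.

Satisfiable.


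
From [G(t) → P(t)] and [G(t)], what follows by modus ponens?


Modus ponens: from (P → Q) and P, infer Q.
P = 'G(t)' is asserted, and P → Q holds, so Q follows.

P(t).


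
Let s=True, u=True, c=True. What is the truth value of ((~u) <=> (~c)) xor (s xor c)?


Substitute s=True, u=True, c=True:
~u = False
~c = False
(~u) <=> (~c) = False <=> False = True
s xor c = True xor True = False
((~u) <=> (~c)) xor (s xor c) = True xor False = True

True


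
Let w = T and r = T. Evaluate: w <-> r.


Biconditional is true when both operands have the same truth value.
Substitute: w=T, r=T.
T <-> T evaluates to T.

T


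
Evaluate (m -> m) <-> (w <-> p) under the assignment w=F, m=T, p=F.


Substitute w=F, m=T, p=F:
m -> m = T -> T = T
w <-> p = F <-> F = T
(m -> m) <-> (w <-> p) = T <-> T = T

T


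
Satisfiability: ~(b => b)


Check all 2 assignments over {b}:
b | φ
-----
False | False
True | False
No assignment makes the formula true.

Unsatisfiable.


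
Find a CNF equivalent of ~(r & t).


Step 1: Apply De Morgan: ¬(r ∧ t) = ¬r ∨ ¬t.

(~r) | (~t)


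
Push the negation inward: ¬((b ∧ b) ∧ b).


De Morgan: the negation of a conjunction is the disjunction of the negations.
Distribute ¬ across ∧, flipping it to ∨, and negate each literal.

((¬b) ∨ (¬b)) ∨ (¬b)


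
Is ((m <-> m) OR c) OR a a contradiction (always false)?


Truth table over {a, c, m}:
a | c | m | φ
-------------
F | F | F | T
T | F | F | T
F | T | F | T
T | T | F | T
F | F | T | T
T | F | T | T
F | T | T | T
T | T | T | T
Satisfying assignment at row 1: a=F, c=F, m=F gives T.

No, it is not a contradiction.


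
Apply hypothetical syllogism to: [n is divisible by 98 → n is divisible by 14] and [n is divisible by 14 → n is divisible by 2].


Hypothetical syllogism: from (P → Q) and (Q → R), infer (P → R).
Chain the two implications through the shared middle term 'n is divisible by 14'.

n is divisible by 98 → n is divisible by 2


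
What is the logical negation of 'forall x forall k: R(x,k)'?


Negation flips each quantifier (∀↔∃) and negates the inner predicate.
¬(forall x forall k: φ) = exists x exists k: ¬φ.

exists x exists k: ~(R(x,k))


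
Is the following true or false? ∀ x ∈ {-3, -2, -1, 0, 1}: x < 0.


Evaluate the predicate on each element: -3:T, -2:T, -1:T, 0:F, 1:F.
Counterexample x = 0 fails the predicate.

F


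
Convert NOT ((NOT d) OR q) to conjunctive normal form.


Step 1: Apply De Morgan: ¬((¬d) ∨ q) = ¬(¬d) ∧ ¬q.
Step 2: Eliminate any double negations (¬¬X = X).

d AND (NOT q)


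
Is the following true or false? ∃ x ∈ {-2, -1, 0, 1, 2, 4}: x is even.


Evaluate the predicate on each element: -2:T, -1:F, 0:T, 1:F, 2:T, 4:T.
Witness x = -2 satisfies the predicate.

T


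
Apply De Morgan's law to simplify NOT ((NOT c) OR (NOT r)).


De Morgan: the negation of a disjunction is the conjunction of the negations.
Distribute NOT across OR, flipping it to AND, and negate each literal.

c AND r


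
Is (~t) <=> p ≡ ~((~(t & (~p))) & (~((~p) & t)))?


Compare truth tables:
p | t | φ | ψ
-------------
False | False | False | False
True | False | True | False
False | True | True | True
True | True | False | False
They differ at row 2 (p=True, t=False): φ=True but ψ=False.

No, they are not logically equivalent.


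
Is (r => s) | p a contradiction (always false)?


Truth table over {p, r, s}:
p | r | s | φ
-------------
False | False | False | True
True | False | False | True
False | True | False | False
True | True | False | True
False | False | True | True
True | False | True | True
False | True | True | True
True | True | True | True
Satisfying assignment at row 1: p=False, r=False, s=False gives True.

No, it is not a contradiction.


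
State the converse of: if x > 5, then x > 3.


The converse of (P → Q) is (Q → P). It is not in general equivalent to the original.
Here P = 'x > 5' and Q = 'x > 3'.

If x > 3, then x > 5.


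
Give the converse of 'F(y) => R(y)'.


The converse of (P → Q) is (Q → P). It is not in general equivalent to the original.
Here P = 'F(y)' and Q = 'R(y)'.

If R(y), then F(y).


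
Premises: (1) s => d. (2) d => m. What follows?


Hypothetical syllogism: from (P → Q) and (Q → R), infer (P → R).
Chain the two implications through the shared middle term 'd'.

s => m


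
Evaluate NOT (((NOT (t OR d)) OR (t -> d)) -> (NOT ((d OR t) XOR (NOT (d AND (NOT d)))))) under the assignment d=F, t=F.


Substitute d=F, t=F:
… (earlier sub-steps elided)
t -> d = F -> F = T
(NOT (t OR d)) OR (t -> d) = T OR T = T
d OR t = F OR F = F
NOT d = T
d AND (NOT d) = F AND T = F
NOT (d AND (NOT d)) = T
(d OR t) XOR (NOT (d AND (NOT d))) = F XOR T = T
NOT ((d OR t) XOR (NOT (d AND (NOT d)))) = F
((NOT (t OR d)) OR (t -> d)) -> (NOT ((d OR t) XOR (NOT (d AND (NOT d))))) = T -> F = F
NOT (((NOT (t OR d)) OR (t -> d)) -> (NOT ((d OR t) XOR (NOT (d AND (NOT d)))))) = T

T


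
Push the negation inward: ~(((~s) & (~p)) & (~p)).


De Morgan: the negation of a conjunction is the disjunction of the negations.
Distribute ~ across &, flipping it to |, and negate each literal.

(s | p) | p


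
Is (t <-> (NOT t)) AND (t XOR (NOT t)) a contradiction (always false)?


Truth table over {t}:
t | φ
-----
F | F
T | F
Every row is false.

Yes, it is a contradiction.


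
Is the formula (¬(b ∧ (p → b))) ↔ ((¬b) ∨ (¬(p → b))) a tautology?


Build the truth table over {b, p}:
b | p | φ
---------
F | F | T
T | F | T
F | T | T
T | T | T
Every row evaluates to true.

Yes, it is a tautology.


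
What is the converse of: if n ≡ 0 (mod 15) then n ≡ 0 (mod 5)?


The converse of (P → Q) is (Q → P). It is not in general equivalent to the original.
Here P = 'n ≡ 0 (mod 15)' and Q = 'n ≡ 0 (mod 5)'.

If n ≡ 0 (mod 5), then n ≡ 0 (mod 15).


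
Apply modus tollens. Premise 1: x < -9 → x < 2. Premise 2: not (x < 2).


Modus tollens: from (P → Q) and ¬Q, infer ¬P.
Q = 'x < 2' is denied; since P → Q, P must also fail.

Not (x < -9).


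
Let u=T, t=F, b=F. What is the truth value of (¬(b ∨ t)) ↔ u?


Substitute u=T, t=F, b=F:
b ∨ t = F ∨ F = F
¬(b ∨ t) = T
(¬(b ∨ t)) ↔ u = T ↔ T = T

T


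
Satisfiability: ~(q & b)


Search for a satisfying assignment over {b, q}.
Try b=False, q=False: the formula evaluates to True.
A satisfying assignment exists.

Satisfiable.


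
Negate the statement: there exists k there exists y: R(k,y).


Negation flips each quantifier (∀↔∃) and negates the inner predicate.
¬(there exists k there exists y: φ) = for all k for all y: ¬φ.

for all k for all y: NOT(R(k,y))


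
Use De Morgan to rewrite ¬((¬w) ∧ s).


De Morgan: the negation of a conjunction is the disjunction of the negations.
Distribute ¬ across ∧, flipping it to ∨, and negate each literal.

w ∨ (¬s)


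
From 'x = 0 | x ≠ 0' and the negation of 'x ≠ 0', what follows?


Disjunctive syllogism: from (P ∨ Q) and ¬P, infer Q.
One disjunct, 'x ≠ 0', is ruled out; the other must hold.

x = 0


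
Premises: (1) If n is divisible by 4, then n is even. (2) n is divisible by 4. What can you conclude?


Modus ponens: from (P → Q) and P, infer Q.
P = 'n is divisible by 4' is asserted, and P → Q holds, so Q follows.

n is even.


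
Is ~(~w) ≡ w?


Compare truth tables:
w | φ | ψ
---------
False | False | False
True | True | True
The columns φ and ψ agree on every row.

Yes, they are logically equivalent.


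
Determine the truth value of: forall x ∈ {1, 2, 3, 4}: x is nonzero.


Evaluate the predicate on each element: 1:True, 2:True, 3:True, 4:True.
Every element satisfies the predicate.

True


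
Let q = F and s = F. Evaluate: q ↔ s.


Biconditional is true when both operands have the same truth value.
Substitute: q=F, s=F.
F ↔ F evaluates to T.

T


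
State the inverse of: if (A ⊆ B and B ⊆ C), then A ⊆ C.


The inverse of (P → Q) is (¬P → ¬Q). It is equivalent to the converse, not to the original.
Here P = '(A ⊆ B and B ⊆ C)' and Q = 'A ⊆ C'.

If not ((A ⊆ B and B ⊆ C)), then not (A ⊆ C).


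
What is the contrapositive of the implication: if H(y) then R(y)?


The contrapositive of (P → Q) is (¬Q → ¬P); it is logically equivalent to the original.
Here P = 'H(y)' and Q = 'R(y)'.

If not (R(y)), then not (H(y)).


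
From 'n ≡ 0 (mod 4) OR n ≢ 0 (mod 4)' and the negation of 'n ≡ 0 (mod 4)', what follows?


Disjunctive syllogism: from (P ∨ Q) and ¬P, infer Q.
One disjunct, 'n ≡ 0 (mod 4)', is ruled out; the other must hold.

n ≢ 0 (mod 4)


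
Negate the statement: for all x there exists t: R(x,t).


Negation flips each quantifier (∀↔∃) and negates the inner predicate.
¬(for all x there exists t: φ) = there exists x for all t: ¬φ.

there exists x for all t: NOT(R(x,t))


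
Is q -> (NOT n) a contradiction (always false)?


Truth table over {n, q}:
n | q | φ
---------
F | F | T
T | F | T
F | T | T
T | T | F
Satisfying assignment at row 1: n=F, q=F gives T.

No, it is not a contradiction.


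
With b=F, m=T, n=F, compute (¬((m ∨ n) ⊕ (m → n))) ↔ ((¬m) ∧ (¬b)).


Substitute b=F, m=T, n=F:
m ∨ n = T ∨ F = T
m → n = T → F = F
(m ∨ n) ⊕ (m → n) = T ⊕ F = T
¬((m ∨ n) ⊕ (m → n)) = F
¬m = F
¬b = T
(¬m) ∧ (¬b) = F ∧ T = F
(¬((m ∨ n) ⊕ (m → n))) ↔ ((¬m) ∧ (¬b)) = F ↔ F = T

T


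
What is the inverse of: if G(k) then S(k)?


The inverse of (P → Q) is (¬P → ¬Q). It is equivalent to the converse, not to the original.
Here P = 'G(k)' and Q = 'S(k)'.

If not (G(k)), then not (S(k)).


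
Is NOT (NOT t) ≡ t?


Compare truth tables:
t | φ | ψ
---------
F | F | F
T | T | T
The columns φ and ψ agree on every row.

Yes, they are logically equivalent.


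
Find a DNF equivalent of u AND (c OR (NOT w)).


Step 1: Distribute ∧ over ∨: u ∧ (c ∨ (¬w)) = (u ∧ c) ∨ (u ∧ (¬w)).

(u AND c) OR (u AND (NOT w))


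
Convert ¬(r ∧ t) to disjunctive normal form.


Step 1: Apply De Morgan: ¬(r ∧ t) = ¬r ∨ ¬t.

(¬r) ∨ (¬t)


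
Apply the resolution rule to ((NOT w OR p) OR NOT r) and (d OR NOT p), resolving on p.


The clauses contain complementary literals p and NOTp.
Resolution eliminates this pair and disjoins the remaining literals (merging duplicates).

((NOT r OR NOT w) OR d)


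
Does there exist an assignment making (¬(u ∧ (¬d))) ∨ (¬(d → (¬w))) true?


Search for a satisfying assignment over {d, u, w}.
Try d=F, u=F, w=F: the formula evaluates to T.
A satisfying assignment exists.

Satisfiable.


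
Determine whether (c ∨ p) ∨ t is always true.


Build the truth table over {c, p, t}:
c | p | t | φ
-------------
F | F | F | F
T | F | F | T
F | T | F | T
T | T | F | T
F | F | T | T
T | F | T | T
F | T | T | T
T | T | T | T
Counterexample at row 1: with c=F, p=F, t=F, the formula is F.

No, it is not a tautology.


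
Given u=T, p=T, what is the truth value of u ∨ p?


Disjunction is false only when both operands are false.
Substitute: u=T, p=T.
T ∨ T evaluates to T.

T


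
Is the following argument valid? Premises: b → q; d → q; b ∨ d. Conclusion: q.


This matches the form of proof by cases: the conclusion follows in every model of the premises.

Valid.


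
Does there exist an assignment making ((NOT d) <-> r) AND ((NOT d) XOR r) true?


Check all 4 assignments over {d, r}:
d | r | φ
---------
F | F | F
T | F | F
F | T | F
T | T | F
No assignment makes the formula true.

Unsatisfiable.


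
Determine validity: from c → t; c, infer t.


This matches the form of modus ponens: the conclusion follows in every model of the premises.

Valid.


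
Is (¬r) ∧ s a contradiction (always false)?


Truth table over {r, s}:
r | s | φ
---------
F | F | F
T | F | F
F | T | T
T | T | F
Satisfying assignment at row 3: r=F, s=T gives T.

No, it is not a contradiction.


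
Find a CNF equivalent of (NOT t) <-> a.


Step 1: Rewrite (¬t) ↔ a as ((¬t) → a) ∧ (a → (¬t)).
Step 2: Rewrite each implication as a disjunction.
Step 3: Eliminate any double negations (¬¬X = X).

(t OR a) AND ((NOT a) OR (NOT t))


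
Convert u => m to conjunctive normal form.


Step 1: Rewrite u → m as ¬u ∨ m.

(~u) | m


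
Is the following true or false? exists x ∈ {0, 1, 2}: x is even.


Evaluate the predicate on each element: 0:True, 1:False, 2:True.
Witness x = 0 satisfies the predicate.

True


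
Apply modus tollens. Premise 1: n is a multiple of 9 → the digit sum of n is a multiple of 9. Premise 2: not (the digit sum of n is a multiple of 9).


Modus tollens: from (P → Q) and ¬Q, infer ¬P.
Q = 'the digit sum of n is a multiple of 9' is denied; since P → Q, P must also fail.

Not (n is a multiple of 9).


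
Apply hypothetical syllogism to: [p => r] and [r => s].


Hypothetical syllogism: from (P → Q) and (Q → R), infer (P → R).
Chain the two implications through the shared middle term 'r'.

p => s


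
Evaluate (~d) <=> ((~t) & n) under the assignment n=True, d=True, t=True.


Substitute n=True, d=True, t=True:
~d = False
~t = False
(~t) & n = False & True = False
(~d) <=> ((~t) & n) = False <=> False = True

True


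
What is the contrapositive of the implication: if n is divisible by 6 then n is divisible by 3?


The contrapositive of (P → Q) is (¬Q → ¬P); it is logically equivalent to the original.
Here P = 'n is divisible by 6' and Q = 'n is divisible by 3'.

If not (n is divisible by 3), then not (n is divisible by 6).


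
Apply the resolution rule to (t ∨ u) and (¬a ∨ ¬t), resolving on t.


The clauses contain complementary literals t and ¬t.
Resolution eliminates this pair and disjoins the remaining literals (merging duplicates).

(u ∨ ¬a)


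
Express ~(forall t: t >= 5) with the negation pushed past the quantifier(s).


¬(forall x: φ) = exists x: ¬φ, and ¬(exists x: φ) = forall x: ¬φ.
Apply to the universal statement.

exists t: ~(t >= 5)


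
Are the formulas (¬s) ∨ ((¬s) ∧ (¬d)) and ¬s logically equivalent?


Compare truth tables:
d | s | φ | ψ
-------------
F | F | T | T
T | F | T | T
F | T | F | F
T | T | F | F
The columns φ and ψ agree on every row.

Yes, they are logically equivalent.


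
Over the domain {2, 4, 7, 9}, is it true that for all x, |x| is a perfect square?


Evaluate the predicate on each element: 2:F, 4:T, 7:F, 9:T.
Counterexample x = 2 fails the predicate.

F


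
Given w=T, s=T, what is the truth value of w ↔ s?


Biconditional is true when both operands have the same truth value.
Substitute: w=T, s=T.
T ↔ T evaluates to T.

T


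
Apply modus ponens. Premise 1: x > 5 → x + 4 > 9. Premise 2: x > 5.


Modus ponens: from (P → Q) and P, infer Q.
P = 'x > 5' is asserted, and P → Q holds, so Q follows.

x + 4 > 9.


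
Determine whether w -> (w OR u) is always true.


Build the truth table over {u, w}:
u | w | φ
---------
F | F | T
T | F | T
F | T | T
T | T | T
Every row evaluates to true.

Yes, it is a tautology.


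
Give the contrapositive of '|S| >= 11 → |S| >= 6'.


The contrapositive of (P → Q) is (¬Q → ¬P); it is logically equivalent to the original.
Here P = '|S| >= 11' and Q = '|S| >= 6'.

If not (|S| >= 6), then not (|S| >= 11).


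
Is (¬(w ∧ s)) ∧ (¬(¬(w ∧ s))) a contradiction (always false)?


Truth table over {s, w}:
s | w | φ
---------
F | F | F
T | F | F
F | T | F
T | T | F
Every row is false.

Yes, it is a contradiction.


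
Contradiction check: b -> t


Truth table over {b, t}:
b | t | φ
---------
F | F | T
T | F | F
F | T | T
T | T | T
Satisfying assignment at row 1: b=F, t=F gives T.

No, it is not a contradiction.


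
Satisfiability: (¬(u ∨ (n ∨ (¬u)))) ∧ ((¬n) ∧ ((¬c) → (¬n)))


Check all 8 assignments over {c, n, u}:
c | n | u | φ
-------------
F | F | F | F
T | F | F | F
F | T | F | F
T | T | F | F
F | F | T | F
T | F | T | F
F | T | T | F
T | T | T | F
No assignment makes the formula true.

Unsatisfiable.


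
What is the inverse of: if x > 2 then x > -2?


The inverse of (P → Q) is (¬P → ¬Q). It is equivalent to the converse, not to the original.
Here P = 'x > 2' and Q = 'x > -2'.

If not (x > 2), then not (x > -2).


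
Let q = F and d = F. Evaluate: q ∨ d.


Disjunction is false only when both operands are false.
Substitute: q=F, d=F.
F ∨ F evaluates to F.

F


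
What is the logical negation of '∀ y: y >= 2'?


¬(∀ x: φ) = ∃ x: ¬φ, and ¬(∃ x: φ) = ∀ x: ¬φ.
Apply to the universal statement.

∃ y: ¬(y >= 2)


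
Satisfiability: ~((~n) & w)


Search for a satisfying assignment over {n, w}.
Try n=False, w=False: the formula evaluates to True.
A satisfying assignment exists.

Satisfiable.


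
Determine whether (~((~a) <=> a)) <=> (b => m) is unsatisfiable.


Truth table over {a, b, m}:
a | b | m | φ
-------------
False | False | False | True
True | False | False | True
False | True | False | False
True | True | False | False
False | False | True | True
True | False | True | True
False | True | True | True
True | True | True | True
Satisfying assignment at row 1: a=False, b=False, m=False gives True.

No, it is not a contradiction.


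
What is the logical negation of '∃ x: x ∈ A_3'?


¬(∀ x: φ) = ∃ x: ¬φ, and ¬(∃ x: φ) = ∀ x: ¬φ.
Apply to the existential statement.

∀ x: ¬(x ∈ A_3)


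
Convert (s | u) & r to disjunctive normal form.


Step 1: Distribute ∧ over ∨: (s ∨ u) ∧ r = (s ∧ r) ∨ (u ∧ r).

(s & r) | (u & r)


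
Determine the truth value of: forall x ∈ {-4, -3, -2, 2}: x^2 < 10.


Evaluate the predicate on each element: -4:False, -3:True, -2:True, 2:True.
Counterexample x = -4 fails the predicate.

False


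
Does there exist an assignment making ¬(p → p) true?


Check all 2 assignments over {p}:
p | φ
-----
F | F
T | F
No assignment makes the formula true.

Unsatisfiable.


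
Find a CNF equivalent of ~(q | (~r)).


Step 1: Apply De Morgan: ¬(q ∨ (¬r)) = ¬q ∧ ¬(¬r).
Step 2: Eliminate any double negations (¬¬X = X).

(~q) & r


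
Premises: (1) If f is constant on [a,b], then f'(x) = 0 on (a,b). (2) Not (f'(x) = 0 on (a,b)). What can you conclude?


Modus tollens: from (P → Q) and ¬Q, infer ¬P.
Q = 'f'(x) = 0 on (a,b)' is denied; since P → Q, P must also fail.

Not (f is constant on [a,b]).


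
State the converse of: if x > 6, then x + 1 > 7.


The converse of (P → Q) is (Q → P). It is not in general equivalent to the original.
Here P = 'x > 6' and Q = 'x + 1 > 7'.

If x + 1 > 7, then x > 6.


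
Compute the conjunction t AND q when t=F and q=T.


Conjunction is true only when both operands are true.
Substitute: t=F, q=T.
F AND T evaluates to F.

F


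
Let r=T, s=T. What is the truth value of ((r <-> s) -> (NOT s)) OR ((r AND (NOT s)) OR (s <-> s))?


Substitute r=T, s=T:
r <-> s = T <-> T = T
NOT s = F
(r <-> s) -> (NOT s) = T -> F = F
NOT s = F
r AND (NOT s) = T AND F = F
s <-> s = T <-> T = T
(r AND (NOT s)) OR (s <-> s) = F OR T = T
((r <-> s) -> (NOT s)) OR ((r AND (NOT s)) OR (s <-> s)) = F OR T = T

T


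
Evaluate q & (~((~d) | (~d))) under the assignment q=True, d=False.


Substitute q=True, d=False:
~d = True
~d = True
(~d) | (~d) = True | True = True
~((~d) | (~d)) = False
q & (~((~d) | (~d))) = True & False = False

False


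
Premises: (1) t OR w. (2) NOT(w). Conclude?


Disjunctive syllogism: from (P ∨ Q) and ¬P, infer Q.
One disjunct, 'w', is ruled out; the other must hold.

t


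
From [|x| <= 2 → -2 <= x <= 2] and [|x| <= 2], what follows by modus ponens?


Modus ponens: from (P → Q) and P, infer Q.
P = '|x| <= 2' is asserted, and P → Q holds, so Q follows.

-2 <= x <= 2.


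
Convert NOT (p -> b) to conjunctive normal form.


Step 1: Rewrite p → b as ¬p ∨ b.
Step 2: Negate: ¬(¬p ∨ b) = p ∧ ¬b (De Morgan + double negation).

p AND (NOT b)


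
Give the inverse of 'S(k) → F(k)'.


The inverse of (P → Q) is (¬P → ¬Q). It is equivalent to the converse, not to the original.
Here P = 'S(k)' and Q = 'F(k)'.

If not (S(k)), then not (F(k)).


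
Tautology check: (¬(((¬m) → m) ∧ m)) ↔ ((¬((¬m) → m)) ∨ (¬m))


Build the truth table over {m}:
m | φ
-----
F | T
T | T
Every row evaluates to true.

Yes, it is a tautology.


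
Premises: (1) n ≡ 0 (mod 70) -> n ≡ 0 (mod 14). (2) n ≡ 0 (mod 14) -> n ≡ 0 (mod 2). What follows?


Hypothetical syllogism: from (P → Q) and (Q → R), infer (P → R).
Chain the two implications through the shared middle term 'n ≡ 0 (mod 14)'.

n ≡ 0 (mod 70) -> n ≡ 0 (mod 2)


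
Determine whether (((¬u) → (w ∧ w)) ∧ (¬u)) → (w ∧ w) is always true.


Build the truth table over {u, w}:
u | w | φ
---------
F | F | T
T | F | T
F | T | T
T | T | T
Every row evaluates to true.

Yes, it is a tautology.


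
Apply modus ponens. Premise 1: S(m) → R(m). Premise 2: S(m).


Modus ponens: from (P → Q) and P, infer Q.
P = 'S(m)' is asserted, and P → Q holds, so Q follows.

R(m).


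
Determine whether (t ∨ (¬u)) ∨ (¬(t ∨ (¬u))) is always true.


Build the truth table over {t, u}:
t | u | φ
---------
F | F | T
T | F | T
F | T | T
T | T | T
Every row evaluates to true.

Yes, it is a tautology.


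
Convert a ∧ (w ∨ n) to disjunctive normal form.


Step 1: Distribute ∧ over ∨: a ∧ (w ∨ n) = (a ∧ w) ∨ (a ∧ n).

(a ∧ w) ∨ (a ∧ n)


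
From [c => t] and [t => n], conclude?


Hypothetical syllogism: from (P → Q) and (Q → R), infer (P → R).
Chain the two implications through the shared middle term 't'.

c => n


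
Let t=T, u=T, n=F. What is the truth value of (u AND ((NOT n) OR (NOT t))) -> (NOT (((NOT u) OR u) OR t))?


Substitute t=T, u=T, n=F:
NOT n = T
NOT t = F
(NOT n) OR (NOT t) = T OR F = T
u AND ((NOT n) OR (NOT t)) = T AND T = T
NOT u = F
(NOT u) OR u = F OR T = T
((NOT u) OR u) OR t = T OR T = T
NOT (((NOT u) OR u) OR t) = F
(u AND ((NOT n) OR (NOT t))) -> (NOT (((NOT u) OR u) OR t)) = T -> F = F

F


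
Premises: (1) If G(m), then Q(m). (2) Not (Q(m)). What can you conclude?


Modus tollens: from (P → Q) and ¬Q, infer ¬P.
Q = 'Q(m)' is denied; since P → Q, P must also fail.

Not (G(m)).


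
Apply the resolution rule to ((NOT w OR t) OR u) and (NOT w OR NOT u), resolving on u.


The clauses contain complementary literals u and NOTu.
Resolution eliminates this pair and disjoins the remaining literals (merging duplicates).

(NOT w OR t)


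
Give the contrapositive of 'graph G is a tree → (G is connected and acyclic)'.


The contrapositive of (P → Q) is (¬Q → ¬P); it is logically equivalent to the original.
Here P = 'graph G is a tree' and Q = '(G is connected and acyclic)'.

If not ((G is connected and acyclic)), then not (graph G is a tree).


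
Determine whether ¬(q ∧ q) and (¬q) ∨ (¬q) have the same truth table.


Compare truth tables:
q | φ | ψ
---------
F | T | T
T | F | F
The columns φ and ψ agree on every row.

Yes, they are logically equivalent.


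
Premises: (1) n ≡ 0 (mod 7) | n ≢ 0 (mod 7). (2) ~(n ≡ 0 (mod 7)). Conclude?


Disjunctive syllogism: from (P ∨ Q) and ¬P, infer Q.
One disjunct, 'n ≡ 0 (mod 7)', is ruled out; the other must hold.

n ≢ 0 (mod 7)


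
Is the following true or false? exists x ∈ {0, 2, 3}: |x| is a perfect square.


Evaluate the predicate on each element: 0:True, 2:False, 3:False.
Witness x = 0 satisfies the predicate.

True


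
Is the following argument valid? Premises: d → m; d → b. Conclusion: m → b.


This is (no valid rule). There exist truth assignments where the premises are all true but the conclusion is false.

Invalid.


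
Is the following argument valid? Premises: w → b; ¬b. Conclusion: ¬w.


This matches the form of modus tollens: the conclusion follows in every model of the premises.

Valid.


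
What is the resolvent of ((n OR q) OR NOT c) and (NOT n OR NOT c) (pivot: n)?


The clauses contain complementary literals n and NOTn.
Resolution eliminates this pair and disjoins the remaining literals (merging duplicates).

(q OR NOT c)


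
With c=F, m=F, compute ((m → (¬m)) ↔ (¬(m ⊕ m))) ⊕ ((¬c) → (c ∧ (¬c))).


Substitute c=F, m=F:
¬m = T
m → (¬m) = F → T = T
m ⊕ m = F ⊕ F = F
¬(m ⊕ m) = T
(m → (¬m)) ↔ (¬(m ⊕ m)) = T ↔ T = T
¬c = T
¬c = T
c ∧ (¬c) = F ∧ T = F
(¬c) → (c ∧ (¬c)) = T → F = F
((m → (¬m)) ↔ (¬(m ⊕ m))) ⊕ ((¬c) → (c ∧ (¬c))) = T ⊕ F = T

T


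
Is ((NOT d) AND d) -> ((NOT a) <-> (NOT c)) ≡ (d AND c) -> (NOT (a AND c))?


Compare truth tables:
a | c | d | φ | ψ
-----------------
F | F | F | T | T
T | F | F | T | T
F | T | F | T | T
T | T | F | T | T
F | F | T | T | T
T | F | T | T | T
F | T | T | T | T
T | T | T | T | F
They differ at row 8 (a=T, c=T, d=T): φ=T but ψ=F.

No, they are not logically equivalent.


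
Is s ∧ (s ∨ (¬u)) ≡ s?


Compare truth tables:
s | u | φ | ψ
-------------
F | F | F | F
T | F | T | T
F | T | F | F
T | T | T | T
The columns φ and ψ agree on every row.

Yes, they are logically equivalent.


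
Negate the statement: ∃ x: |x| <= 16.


¬(∀ x: φ) = ∃ x: ¬φ, and ¬(∃ x: φ) = ∀ x: ¬φ.
Apply to the existential statement.

∀ x: ¬(|x| <= 16)
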